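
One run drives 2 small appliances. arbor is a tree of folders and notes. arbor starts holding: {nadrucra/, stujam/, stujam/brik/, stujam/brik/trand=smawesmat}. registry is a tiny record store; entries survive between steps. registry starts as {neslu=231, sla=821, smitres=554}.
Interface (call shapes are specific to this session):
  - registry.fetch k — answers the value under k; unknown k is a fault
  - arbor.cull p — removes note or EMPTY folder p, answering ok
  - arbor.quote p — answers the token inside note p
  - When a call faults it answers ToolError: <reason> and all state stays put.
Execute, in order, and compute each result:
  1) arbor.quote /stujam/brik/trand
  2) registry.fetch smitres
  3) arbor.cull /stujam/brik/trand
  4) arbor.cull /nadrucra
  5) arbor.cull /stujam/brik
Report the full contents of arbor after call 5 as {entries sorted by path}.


Answer: {stujam/}

Derivation:
Do: quote[p→/stujam/brik/trand]
See: smawesmat
Do: fetch[k→smitres]
See: 554
Do: cull[p→/stujam/brik/trand]
See: ok
Do: cull[p→/nadrucra]
See: ok
Do: cull[p→/stujam/brik]
See: ok


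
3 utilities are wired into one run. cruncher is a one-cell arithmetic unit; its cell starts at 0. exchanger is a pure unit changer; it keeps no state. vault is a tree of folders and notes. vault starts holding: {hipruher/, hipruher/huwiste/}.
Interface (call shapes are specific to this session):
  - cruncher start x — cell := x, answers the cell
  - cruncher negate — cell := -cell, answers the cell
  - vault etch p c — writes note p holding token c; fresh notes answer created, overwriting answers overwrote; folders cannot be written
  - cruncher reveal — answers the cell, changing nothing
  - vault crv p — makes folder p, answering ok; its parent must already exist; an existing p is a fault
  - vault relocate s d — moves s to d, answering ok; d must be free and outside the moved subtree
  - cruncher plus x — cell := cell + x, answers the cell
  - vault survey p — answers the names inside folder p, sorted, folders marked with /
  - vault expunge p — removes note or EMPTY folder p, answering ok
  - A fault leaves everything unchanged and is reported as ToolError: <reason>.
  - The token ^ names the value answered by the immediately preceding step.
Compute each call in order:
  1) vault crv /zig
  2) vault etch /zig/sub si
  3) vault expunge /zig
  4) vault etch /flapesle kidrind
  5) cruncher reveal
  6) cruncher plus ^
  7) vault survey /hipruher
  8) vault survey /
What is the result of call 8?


[in] vault crv p: /zig
= ok
[in] vault etch p: /zig/sub c: si
= created
[in] vault expunge p: /zig
= ToolError: not empty
[in] vault etch p: /flapesle c: kidrind
= created
[in] cruncher reveal
= 0
[in] cruncher plus x: ^
= 0
[in] vault survey p: /hipruher
= [huwiste/]
[in] vault survey p: /
= [flapesle, hipruher/, zig/]

Answer: [flapesle, hipruher/, zig/]


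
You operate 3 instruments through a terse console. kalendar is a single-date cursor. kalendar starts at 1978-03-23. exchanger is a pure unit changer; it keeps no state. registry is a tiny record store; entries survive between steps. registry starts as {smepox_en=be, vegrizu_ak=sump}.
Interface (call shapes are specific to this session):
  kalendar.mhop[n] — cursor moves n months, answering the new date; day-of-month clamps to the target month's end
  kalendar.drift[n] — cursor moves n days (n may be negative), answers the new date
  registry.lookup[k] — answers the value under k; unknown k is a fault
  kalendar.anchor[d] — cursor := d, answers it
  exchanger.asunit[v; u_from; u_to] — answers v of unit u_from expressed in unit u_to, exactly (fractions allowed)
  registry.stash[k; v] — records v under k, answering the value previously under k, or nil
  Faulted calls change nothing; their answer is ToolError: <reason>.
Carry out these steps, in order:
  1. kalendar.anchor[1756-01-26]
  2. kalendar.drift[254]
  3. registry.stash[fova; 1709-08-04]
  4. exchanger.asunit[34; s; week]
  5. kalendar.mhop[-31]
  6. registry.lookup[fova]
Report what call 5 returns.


Answer: 1754-03-06

Derivation:
[in] kalendar.anchor 1756-01-26
  1756-01-26
[in] kalendar.drift 254
  1756-10-06
[in] registry.stash fova 1709-08-04
  nil
[in] exchanger.asunit 34 s week
  17/302400
[in] kalendar.mhop -31
  1754-03-06
[in] registry.lookup fova
  1709-08-04


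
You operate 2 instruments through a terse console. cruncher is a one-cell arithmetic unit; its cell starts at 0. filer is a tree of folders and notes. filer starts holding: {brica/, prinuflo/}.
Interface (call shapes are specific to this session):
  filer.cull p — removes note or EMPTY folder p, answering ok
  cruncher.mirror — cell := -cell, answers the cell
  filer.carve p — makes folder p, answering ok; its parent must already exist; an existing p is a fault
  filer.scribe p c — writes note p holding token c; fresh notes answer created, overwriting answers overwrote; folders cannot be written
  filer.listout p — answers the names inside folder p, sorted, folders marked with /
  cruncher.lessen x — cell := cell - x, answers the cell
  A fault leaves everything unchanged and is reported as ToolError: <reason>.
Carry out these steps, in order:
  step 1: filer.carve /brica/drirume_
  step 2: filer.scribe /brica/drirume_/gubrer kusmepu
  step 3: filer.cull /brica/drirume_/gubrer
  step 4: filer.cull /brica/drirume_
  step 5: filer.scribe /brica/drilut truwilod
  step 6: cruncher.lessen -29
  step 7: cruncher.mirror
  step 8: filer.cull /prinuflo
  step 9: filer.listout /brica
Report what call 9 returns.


% filer.carve(p=/brica/drirume_) : ok
% filer.scribe(p=/brica/drirume_/gubrer, c=kusmepu) : created
% filer.cull(p=/brica/drirume_/gubrer) : ok
% filer.cull(p=/brica/drirume_) : ok
% filer.scribe(p=/brica/drilut, c=truwilod) : created
% cruncher.lessen(x=-29) : 29
% cruncher.mirror() : -29
% filer.cull(p=/prinuflo) : ok
% filer.listout(p=/brica) : [drilut]

Answer: [drilut]


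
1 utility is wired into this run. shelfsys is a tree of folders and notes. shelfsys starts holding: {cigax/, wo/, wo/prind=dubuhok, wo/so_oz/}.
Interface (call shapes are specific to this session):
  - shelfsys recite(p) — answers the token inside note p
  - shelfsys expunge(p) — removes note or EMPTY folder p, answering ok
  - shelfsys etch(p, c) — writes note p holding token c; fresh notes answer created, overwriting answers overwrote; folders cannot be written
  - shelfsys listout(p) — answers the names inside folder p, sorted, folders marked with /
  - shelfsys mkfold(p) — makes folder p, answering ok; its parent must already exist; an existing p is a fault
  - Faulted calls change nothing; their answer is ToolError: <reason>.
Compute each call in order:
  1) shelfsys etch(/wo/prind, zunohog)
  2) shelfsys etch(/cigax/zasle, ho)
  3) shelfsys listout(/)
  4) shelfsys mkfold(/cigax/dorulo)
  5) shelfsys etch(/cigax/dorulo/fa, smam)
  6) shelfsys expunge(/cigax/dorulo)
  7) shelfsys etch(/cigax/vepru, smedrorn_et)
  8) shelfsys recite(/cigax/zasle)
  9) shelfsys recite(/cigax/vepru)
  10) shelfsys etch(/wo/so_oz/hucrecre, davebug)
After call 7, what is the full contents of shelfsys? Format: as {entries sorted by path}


Answer: {cigax/, cigax/dorulo/, cigax/dorulo/fa=smam, cigax/vepru=smedrorn_et, cigax/zasle=ho, wo/, wo/prind=zunohog, wo/so_oz/}

Derivation:
CALL shelfsys etch[p=/wo/prind; c=zunohog]
RET  overwrote
CALL shelfsys etch[p=/cigax/zasle; c=ho]
RET  created
CALL shelfsys listout[p=/]
RET  [cigax/, wo/]
CALL shelfsys mkfold[p=/cigax/dorulo]
RET  ok
CALL shelfsys etch[p=/cigax/dorulo/fa; c=smam]
RET  created
CALL shelfsys expunge[p=/cigax/dorulo]
RET  ToolError: not empty
CALL shelfsys etch[p=/cigax/vepru; c=smedrorn_et]
RET  created
CALL shelfsys recite[p=/cigax/zasle]
RET  ho
CALL shelfsys recite[p=/cigax/vepru]
RET  smedrorn_et
CALL shelfsys etch[p=/wo/so_oz/hucrecre; c=davebug]
RET  created


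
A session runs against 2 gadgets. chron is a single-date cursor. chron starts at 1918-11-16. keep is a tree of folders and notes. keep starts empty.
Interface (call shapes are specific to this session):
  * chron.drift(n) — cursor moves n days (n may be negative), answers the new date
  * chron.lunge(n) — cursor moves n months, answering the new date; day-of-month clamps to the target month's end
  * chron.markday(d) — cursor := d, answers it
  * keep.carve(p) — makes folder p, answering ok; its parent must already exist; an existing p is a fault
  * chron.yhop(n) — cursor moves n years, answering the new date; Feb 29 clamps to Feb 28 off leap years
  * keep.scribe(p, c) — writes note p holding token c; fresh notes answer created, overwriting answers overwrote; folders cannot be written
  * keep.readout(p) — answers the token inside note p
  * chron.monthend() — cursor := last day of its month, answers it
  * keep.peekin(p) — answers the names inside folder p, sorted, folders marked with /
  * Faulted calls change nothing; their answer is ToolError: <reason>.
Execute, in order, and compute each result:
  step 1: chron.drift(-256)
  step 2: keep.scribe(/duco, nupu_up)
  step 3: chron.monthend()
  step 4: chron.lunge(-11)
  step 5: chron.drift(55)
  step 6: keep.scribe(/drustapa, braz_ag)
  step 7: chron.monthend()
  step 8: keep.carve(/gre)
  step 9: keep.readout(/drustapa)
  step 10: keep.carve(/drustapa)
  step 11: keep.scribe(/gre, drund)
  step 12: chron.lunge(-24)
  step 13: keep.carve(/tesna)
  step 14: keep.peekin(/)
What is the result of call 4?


[in] drift n→-256
:: 1918-03-05
[in] scribe p→/duco c→nupu_up
:: created
[in] monthend
:: 1918-03-31
[in] lunge n→-11
:: 1917-04-30
[in] drift n→55
:: 1917-06-24
[in] scribe p→/drustapa c→braz_ag
:: created
[in] monthend
:: 1917-06-30
[in] carve p→/gre
:: ok
[in] readout p→/drustapa
:: braz_ag
[in] carve p→/drustapa
:: ToolError: exists
[in] scribe p→/gre c→drund
:: ToolError: is a directory
[in] lunge n→-24
:: 1915-06-30
[in] carve p→/tesna
:: ok
[in] peekin p→/
:: [drustapa, duco, gre/, tesna/]

Answer: 1917-04-30


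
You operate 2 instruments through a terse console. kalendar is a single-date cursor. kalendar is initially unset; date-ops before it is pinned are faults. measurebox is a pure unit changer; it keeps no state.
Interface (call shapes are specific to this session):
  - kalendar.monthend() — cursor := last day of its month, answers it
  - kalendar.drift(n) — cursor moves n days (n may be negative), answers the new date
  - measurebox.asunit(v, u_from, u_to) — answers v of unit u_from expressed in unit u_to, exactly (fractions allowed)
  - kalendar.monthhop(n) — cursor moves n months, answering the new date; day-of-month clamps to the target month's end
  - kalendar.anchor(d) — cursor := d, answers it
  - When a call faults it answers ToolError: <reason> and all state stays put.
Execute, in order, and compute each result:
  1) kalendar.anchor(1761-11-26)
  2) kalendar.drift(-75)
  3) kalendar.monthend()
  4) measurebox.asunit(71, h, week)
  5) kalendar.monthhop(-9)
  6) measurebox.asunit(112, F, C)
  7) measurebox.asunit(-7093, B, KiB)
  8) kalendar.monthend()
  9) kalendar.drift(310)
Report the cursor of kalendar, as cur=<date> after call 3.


% kalendar.anchor 1761-11-26
  1761-11-26
% kalendar.drift -75
  1761-09-12
% kalendar.monthend
  1761-09-30
% measurebox.asunit 71 h week
  71/168
% kalendar.monthhop -9
  1760-12-30
% measurebox.asunit 112 F C
  400/9
% measurebox.asunit -7093 B KiB
  -7093/1024
% kalendar.monthend
  1760-12-31
% kalendar.drift 310
  1761-11-06

Answer: cur=1761-09-30


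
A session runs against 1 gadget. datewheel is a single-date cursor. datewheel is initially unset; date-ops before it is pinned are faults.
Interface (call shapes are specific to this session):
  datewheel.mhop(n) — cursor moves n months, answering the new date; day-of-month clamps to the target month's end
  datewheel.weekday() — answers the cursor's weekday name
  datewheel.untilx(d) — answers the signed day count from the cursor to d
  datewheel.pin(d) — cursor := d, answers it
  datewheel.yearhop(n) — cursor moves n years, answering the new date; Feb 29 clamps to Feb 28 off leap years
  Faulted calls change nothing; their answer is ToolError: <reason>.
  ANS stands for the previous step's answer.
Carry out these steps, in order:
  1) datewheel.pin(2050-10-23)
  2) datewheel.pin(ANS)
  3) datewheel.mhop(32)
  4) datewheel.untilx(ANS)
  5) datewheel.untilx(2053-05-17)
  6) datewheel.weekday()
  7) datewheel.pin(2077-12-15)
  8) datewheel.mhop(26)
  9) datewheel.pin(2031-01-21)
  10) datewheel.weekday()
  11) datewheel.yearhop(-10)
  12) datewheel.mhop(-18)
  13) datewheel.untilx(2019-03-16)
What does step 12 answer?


Answer: 2019-07-21

Derivation:
Do: datewheel.pin[d→2050-10-23]
See: 2050-10-23
Do: datewheel.pin[d→ANS]
See: 2050-10-23
Do: datewheel.mhop[n→32]
See: 2053-06-23
Do: datewheel.untilx[d→ANS]
See: 0
Do: datewheel.untilx[d→2053-05-17]
See: -37
Do: datewheel.weekday[]
See: Monday
Do: datewheel.pin[d→2077-12-15]
See: 2077-12-15
Do: datewheel.mhop[n→26]
See: 2080-02-15
Do: datewheel.pin[d→2031-01-21]
See: 2031-01-21
Do: datewheel.weekday[]
See: Tuesday
Do: datewheel.yearhop[n→-10]
See: 2021-01-21
Do: datewheel.mhop[n→-18]
See: 2019-07-21
Do: datewheel.untilx[d→2019-03-16]
See: -127


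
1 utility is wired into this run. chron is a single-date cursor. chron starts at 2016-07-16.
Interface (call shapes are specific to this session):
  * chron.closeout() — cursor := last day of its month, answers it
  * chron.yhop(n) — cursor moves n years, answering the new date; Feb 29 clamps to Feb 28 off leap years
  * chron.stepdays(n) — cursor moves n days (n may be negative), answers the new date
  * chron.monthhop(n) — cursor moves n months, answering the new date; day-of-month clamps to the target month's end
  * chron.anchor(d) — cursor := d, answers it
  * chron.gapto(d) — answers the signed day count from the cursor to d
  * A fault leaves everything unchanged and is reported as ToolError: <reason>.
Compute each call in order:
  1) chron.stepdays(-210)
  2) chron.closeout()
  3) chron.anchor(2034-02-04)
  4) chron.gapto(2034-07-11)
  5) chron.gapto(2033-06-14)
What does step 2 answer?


Answer: 2015-12-31

Derivation:
Do: chron.stepdays[n='-210']
See: 2015-12-19
Do: chron.closeout[]
See: 2015-12-31
Do: chron.anchor[d='2034-02-04']
See: 2034-02-04
Do: chron.gapto[d='2034-07-11']
See: 157
Do: chron.gapto[d='2033-06-14']
See: -235


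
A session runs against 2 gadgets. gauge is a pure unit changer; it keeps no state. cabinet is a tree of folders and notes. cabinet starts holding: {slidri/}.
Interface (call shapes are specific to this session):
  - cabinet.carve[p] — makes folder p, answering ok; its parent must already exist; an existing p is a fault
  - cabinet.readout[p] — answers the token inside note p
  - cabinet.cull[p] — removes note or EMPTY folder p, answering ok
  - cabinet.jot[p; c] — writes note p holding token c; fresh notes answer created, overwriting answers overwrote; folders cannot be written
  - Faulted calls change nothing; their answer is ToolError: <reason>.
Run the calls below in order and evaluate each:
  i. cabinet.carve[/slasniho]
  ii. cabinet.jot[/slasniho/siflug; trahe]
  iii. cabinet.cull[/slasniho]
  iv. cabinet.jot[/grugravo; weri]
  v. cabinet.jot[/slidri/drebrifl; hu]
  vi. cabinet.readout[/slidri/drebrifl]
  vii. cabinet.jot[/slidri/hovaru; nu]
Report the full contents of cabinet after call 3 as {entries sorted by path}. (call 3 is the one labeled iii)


-> cabinet.carve(p→/slasniho)
<- ok
-> cabinet.jot(p→/slasniho/siflug, c→trahe)
<- created
-> cabinet.cull(p→/slasniho)
<- ToolError: not empty
-> cabinet.jot(p→/grugravo, c→weri)
<- created
-> cabinet.jot(p→/slidri/drebrifl, c→hu)
<- created
-> cabinet.readout(p→/slidri/drebrifl)
<- hu
-> cabinet.jot(p→/slidri/hovaru, c→nu)
<- created

Answer: {slasniho/, slasniho/siflug=trahe, slidri/}


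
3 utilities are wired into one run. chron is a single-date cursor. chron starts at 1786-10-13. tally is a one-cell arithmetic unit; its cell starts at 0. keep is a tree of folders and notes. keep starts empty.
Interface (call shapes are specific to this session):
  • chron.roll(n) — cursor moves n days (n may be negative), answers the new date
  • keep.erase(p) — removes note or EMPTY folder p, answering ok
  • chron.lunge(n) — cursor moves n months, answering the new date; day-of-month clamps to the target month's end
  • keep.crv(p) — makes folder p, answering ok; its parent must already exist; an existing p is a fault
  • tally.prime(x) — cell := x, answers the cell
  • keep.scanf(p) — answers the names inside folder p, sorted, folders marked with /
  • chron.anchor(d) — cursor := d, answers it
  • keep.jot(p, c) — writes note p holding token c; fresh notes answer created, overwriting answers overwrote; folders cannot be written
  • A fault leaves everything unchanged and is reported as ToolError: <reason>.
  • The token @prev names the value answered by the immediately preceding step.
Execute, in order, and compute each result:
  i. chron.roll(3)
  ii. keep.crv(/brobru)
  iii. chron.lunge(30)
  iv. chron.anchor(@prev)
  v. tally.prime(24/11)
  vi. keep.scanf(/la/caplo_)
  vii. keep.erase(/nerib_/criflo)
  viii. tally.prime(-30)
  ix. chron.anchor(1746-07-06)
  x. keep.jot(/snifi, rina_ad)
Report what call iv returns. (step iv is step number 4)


Answer: 1789-04-16

Derivation:
I call chron.roll passing n=3, yielding 1786-10-16.
Then keep.crv passing p=/brobru, and observe ok.
Then chron.lunge passing n=30, and get 1789-04-16.
Next I call chron.anchor passing d=@prev, and observe 1789-04-16.
Next I call tally.prime passing x=24/11, and see 24/11.
Calling keep.scanf passing p=/la/caplo_, — result: ToolError: not found.
I call keep.erase passing p=/nerib_/criflo, which returns ToolError: not found.
I invoke tally.prime passing x=-30, and observe -30.
Using chron.anchor passing d=1746-07-06, → 1746-07-06.
Using keep.jot passing p=/snifi, c=rina_ad, and see created.


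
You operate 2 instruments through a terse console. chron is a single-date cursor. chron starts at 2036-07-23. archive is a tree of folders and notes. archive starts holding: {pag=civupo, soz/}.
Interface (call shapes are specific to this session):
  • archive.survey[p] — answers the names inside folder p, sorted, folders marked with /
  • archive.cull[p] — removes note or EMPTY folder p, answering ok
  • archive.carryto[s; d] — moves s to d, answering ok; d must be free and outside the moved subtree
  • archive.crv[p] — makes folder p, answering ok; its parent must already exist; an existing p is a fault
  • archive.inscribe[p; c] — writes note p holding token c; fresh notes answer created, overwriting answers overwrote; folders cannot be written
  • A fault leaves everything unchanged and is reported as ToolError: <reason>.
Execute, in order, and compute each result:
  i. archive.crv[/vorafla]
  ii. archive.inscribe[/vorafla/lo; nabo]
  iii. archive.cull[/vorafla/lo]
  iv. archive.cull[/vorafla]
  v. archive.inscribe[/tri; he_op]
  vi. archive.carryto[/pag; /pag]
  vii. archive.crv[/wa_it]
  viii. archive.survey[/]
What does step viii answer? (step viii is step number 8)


Answer: [pag, soz/, tri, wa_it/]

Derivation:
>>> archive.crv p='/vorafla'
= ok
>>> archive.inscribe p='/vorafla/lo' c='nabo'
= created
>>> archive.cull p='/vorafla/lo'
= ok
>>> archive.cull p='/vorafla'
= ok
>>> archive.inscribe p='/tri' c='he_op'
= created
>>> archive.carryto s='/pag' d='/pag'
= ToolError: exists
>>> archive.crv p='/wa_it'
= ok
>>> archive.survey p='/'
= [pag, soz/, tri, wa_it/]


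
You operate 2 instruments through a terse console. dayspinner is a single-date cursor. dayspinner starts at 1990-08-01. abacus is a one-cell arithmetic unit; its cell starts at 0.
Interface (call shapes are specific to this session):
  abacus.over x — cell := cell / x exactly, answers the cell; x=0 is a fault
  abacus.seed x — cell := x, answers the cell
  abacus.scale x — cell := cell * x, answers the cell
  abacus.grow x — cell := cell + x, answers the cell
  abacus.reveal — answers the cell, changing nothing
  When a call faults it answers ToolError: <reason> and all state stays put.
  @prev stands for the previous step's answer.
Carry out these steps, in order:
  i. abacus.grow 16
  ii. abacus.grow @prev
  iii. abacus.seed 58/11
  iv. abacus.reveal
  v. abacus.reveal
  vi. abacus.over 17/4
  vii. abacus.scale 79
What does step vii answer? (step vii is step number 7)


Answer: 18328/187

Derivation:
CALL grow[x=16]
RET  16
CALL grow[x=@prev]
RET  32
CALL seed[x=58/11]
RET  58/11
CALL reveal[]
RET  58/11
CALL reveal[]
RET  58/11
CALL over[x=17/4]
RET  232/187
CALL scale[x=79]
RET  18328/187


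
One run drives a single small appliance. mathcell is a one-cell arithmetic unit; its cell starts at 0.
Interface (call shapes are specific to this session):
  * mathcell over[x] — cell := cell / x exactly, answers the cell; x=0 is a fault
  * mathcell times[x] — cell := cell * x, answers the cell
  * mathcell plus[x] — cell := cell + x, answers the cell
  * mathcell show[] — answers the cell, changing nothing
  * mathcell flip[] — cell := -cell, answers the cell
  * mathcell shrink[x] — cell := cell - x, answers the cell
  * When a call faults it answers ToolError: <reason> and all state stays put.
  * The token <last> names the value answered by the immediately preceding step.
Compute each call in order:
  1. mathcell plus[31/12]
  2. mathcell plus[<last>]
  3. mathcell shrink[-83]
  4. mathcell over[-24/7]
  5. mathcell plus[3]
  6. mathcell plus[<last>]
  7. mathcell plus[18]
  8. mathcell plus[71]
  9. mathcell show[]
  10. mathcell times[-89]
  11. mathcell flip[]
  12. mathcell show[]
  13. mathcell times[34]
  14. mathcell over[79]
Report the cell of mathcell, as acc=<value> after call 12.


Answer: acc=279193/72

Derivation:
% 1. mathcell plus(x→31/12) : 31/12
% 2. mathcell plus(x→<last>) : 31/6
% 3. mathcell shrink(x→-83) : 529/6
% 4. mathcell over(x→-24/7) : -3703/144
% 5. mathcell plus(x→3) : -3271/144
% 6. mathcell plus(x→<last>) : -3271/72
% 7. mathcell plus(x→18) : -1975/72
% 8. mathcell plus(x→71) : 3137/72
% 9. mathcell show() : 3137/72
% 10. mathcell times(x→-89) : -279193/72
% 11. mathcell flip() : 279193/72
% 12. mathcell show() : 279193/72
% 13. mathcell times(x→34) : 4746281/36
% 14. mathcell over(x→79) : 4746281/2844


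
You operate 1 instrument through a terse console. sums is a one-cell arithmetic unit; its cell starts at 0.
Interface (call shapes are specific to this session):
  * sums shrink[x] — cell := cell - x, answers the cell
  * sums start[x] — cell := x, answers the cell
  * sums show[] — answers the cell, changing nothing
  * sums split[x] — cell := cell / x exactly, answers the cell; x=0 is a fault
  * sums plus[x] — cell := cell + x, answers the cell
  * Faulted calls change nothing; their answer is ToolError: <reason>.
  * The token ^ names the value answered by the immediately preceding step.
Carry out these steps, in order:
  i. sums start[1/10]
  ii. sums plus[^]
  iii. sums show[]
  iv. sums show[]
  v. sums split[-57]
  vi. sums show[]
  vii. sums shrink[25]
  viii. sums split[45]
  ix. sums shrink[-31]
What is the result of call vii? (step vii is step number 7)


# 1. sums start(x=1/10) -> 1/10
# 2. sums plus(x=^) -> 1/5
# 3. sums show() -> 1/5
# 4. sums show() -> 1/5
# 5. sums split(x=-57) -> -1/285
# 6. sums show() -> -1/285
# 7. sums shrink(x=25) -> -7126/285
# 8. sums split(x=45) -> -7126/12825
# 9. sums shrink(x=-31) -> 390449/12825

Answer: -7126/285


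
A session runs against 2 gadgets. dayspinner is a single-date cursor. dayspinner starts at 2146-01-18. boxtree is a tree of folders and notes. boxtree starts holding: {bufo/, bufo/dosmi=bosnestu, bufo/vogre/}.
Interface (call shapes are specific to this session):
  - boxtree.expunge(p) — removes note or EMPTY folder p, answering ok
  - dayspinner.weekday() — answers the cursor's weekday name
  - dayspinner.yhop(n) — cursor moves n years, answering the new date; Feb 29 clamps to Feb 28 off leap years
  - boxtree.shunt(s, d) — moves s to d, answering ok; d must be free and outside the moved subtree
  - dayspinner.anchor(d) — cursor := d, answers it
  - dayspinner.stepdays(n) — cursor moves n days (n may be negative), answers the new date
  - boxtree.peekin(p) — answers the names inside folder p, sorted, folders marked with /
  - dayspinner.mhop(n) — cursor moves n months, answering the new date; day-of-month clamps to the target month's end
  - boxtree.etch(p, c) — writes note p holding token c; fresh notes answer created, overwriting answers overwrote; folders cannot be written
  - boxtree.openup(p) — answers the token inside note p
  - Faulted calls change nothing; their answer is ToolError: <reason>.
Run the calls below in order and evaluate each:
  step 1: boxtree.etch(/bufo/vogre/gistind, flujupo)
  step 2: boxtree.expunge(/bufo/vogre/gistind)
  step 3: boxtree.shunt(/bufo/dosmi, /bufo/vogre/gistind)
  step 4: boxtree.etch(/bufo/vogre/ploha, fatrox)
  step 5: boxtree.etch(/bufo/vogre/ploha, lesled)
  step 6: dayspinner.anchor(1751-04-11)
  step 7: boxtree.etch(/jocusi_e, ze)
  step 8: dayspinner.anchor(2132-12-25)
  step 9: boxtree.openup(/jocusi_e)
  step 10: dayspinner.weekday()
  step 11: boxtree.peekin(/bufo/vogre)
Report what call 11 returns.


Answer: [gistind, ploha]

Derivation:
# etch(p='/bufo/vogre/gistind', c='flujupo') == created
# expunge(p='/bufo/vogre/gistind') == ok
# shunt(s='/bufo/dosmi', d='/bufo/vogre/gistind') == ok
# etch(p='/bufo/vogre/ploha', c='fatrox') == created
# etch(p='/bufo/vogre/ploha', c='lesled') == overwrote
# anchor(d='1751-04-11') == 1751-04-11
# etch(p='/jocusi_e', c='ze') == created
# anchor(d='2132-12-25') == 2132-12-25
# openup(p='/jocusi_e') == ze
# weekday() == Thursday
# peekin(p='/bufo/vogre') == [gistind, ploha]


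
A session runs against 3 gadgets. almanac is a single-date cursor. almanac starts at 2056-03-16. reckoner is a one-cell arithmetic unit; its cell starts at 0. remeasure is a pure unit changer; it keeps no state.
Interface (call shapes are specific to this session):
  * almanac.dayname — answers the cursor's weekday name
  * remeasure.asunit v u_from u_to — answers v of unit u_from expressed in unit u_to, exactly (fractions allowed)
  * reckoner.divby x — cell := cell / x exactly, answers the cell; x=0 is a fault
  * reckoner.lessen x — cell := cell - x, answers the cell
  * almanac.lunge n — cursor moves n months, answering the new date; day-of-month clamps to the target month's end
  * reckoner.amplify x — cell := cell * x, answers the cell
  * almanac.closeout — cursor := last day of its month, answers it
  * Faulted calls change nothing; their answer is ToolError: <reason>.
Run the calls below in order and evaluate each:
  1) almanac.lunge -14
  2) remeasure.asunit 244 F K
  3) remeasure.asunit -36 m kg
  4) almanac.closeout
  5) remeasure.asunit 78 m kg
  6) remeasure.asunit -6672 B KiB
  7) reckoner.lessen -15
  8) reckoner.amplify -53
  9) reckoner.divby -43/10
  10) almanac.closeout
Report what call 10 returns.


I invoke lunge with n→-14, → 2055-01-16.
I run asunit with v→244, u_from→F, u_to→K, and observe 70367/180.
I invoke asunit with v→-36, u_from→m, u_to→kg, which returns ToolError: incompatible units.
I call closeout, → 2055-01-31.
Invoking asunit with v→78, u_from→m, u_to→kg, and see ToolError: incompatible units.
I try asunit with v→-6672, u_from→B, u_to→KiB: -417/64.
I try lessen with x→-15, and get 15.
Calling amplify with x→-53, and observe -795.
I invoke divby with x→-43/10, — result: 7950/43.
I call closeout(), and get 2055-01-31.

Answer: 2055-01-31


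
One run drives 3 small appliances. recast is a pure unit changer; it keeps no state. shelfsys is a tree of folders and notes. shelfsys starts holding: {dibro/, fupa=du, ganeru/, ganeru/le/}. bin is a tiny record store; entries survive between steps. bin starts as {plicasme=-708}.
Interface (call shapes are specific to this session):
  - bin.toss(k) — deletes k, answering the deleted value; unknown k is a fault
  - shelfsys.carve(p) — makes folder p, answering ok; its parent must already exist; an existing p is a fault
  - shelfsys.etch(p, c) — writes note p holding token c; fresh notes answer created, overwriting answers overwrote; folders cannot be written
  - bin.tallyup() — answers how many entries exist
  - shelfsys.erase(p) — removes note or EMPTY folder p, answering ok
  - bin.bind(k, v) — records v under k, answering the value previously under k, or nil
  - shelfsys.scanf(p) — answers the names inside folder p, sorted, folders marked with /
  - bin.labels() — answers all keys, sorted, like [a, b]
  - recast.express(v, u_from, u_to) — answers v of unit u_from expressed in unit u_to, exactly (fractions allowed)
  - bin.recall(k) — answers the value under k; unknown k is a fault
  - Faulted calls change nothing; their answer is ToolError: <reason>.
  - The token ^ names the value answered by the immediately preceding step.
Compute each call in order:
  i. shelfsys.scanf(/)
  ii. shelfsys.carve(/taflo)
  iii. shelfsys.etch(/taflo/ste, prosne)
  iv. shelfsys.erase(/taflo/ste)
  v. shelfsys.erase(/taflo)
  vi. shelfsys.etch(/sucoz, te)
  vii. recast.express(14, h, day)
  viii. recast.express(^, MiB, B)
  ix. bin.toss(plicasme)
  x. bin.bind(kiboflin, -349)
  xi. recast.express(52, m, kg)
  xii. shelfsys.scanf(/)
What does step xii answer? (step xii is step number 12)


I call scanf(p=/), which returns [dibro/, fupa, ganeru/].
I run carve(p=/taflo), and get ok.
Next I call etch(p=/taflo/ste, c=prosne), giving created.
Then erase(p=/taflo/ste): ok.
Using erase(p=/taflo), which returns ok.
Then etch(p=/sucoz, c=te), → created.
Next I call express(v=14, u_from=h, u_to=day), giving 7/12.
I invoke express(v=^, u_from=MiB, u_to=B), → 1835008/3.
Now I run toss(k=plicasme), yielding -708.
I invoke bind(k=kiboflin, v=-349), giving nil.
Now I run express(v=52, u_from=m, u_to=kg): ToolError: incompatible units.
Next I call scanf(p=/), yielding [dibro/, fupa, ganeru/, sucoz].

Answer: [dibro/, fupa, ganeru/, sucoz]


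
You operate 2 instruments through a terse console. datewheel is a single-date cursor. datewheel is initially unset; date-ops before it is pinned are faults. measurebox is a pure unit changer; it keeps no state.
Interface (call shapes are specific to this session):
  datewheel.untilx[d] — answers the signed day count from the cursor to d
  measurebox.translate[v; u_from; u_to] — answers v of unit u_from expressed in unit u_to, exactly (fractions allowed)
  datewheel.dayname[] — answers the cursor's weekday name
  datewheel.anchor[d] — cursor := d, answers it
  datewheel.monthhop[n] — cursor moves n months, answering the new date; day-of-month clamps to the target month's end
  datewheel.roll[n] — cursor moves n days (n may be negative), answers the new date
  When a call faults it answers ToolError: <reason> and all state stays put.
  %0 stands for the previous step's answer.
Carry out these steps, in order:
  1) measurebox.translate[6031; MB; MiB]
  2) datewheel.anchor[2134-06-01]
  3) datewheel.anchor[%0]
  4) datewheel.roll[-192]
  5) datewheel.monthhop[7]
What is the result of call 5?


I use translate(v: 6031, u_from: MB, u_to: MiB): 94234375/16384.
Now I run anchor(d: 2134-06-01), and see 2134-06-01.
I use anchor(d: %0), → 2134-06-01.
Then roll(n: -192), yielding 2133-11-21.
Then monthhop(n: 7), which returns 2134-06-21.

Answer: 2134-06-21


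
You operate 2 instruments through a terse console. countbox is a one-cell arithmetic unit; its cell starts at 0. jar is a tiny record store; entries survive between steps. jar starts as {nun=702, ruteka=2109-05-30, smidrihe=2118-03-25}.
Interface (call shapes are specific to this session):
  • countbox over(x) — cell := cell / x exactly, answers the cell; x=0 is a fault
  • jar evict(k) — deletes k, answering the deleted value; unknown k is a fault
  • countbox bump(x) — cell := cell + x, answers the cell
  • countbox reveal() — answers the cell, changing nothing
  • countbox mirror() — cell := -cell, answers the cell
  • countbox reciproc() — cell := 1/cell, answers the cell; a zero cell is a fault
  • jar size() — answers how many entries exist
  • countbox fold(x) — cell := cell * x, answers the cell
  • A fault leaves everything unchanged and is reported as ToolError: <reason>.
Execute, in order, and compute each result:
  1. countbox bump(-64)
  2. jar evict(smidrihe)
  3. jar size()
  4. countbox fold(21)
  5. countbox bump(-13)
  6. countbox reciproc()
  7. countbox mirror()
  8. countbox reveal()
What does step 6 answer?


;; 1. countbox bump(x=-64) == -64
;; 2. jar evict(k=smidrihe) == 2118-03-25
;; 3. jar size() == 2
;; 4. countbox fold(x=21) == -1344
;; 5. countbox bump(x=-13) == -1357
;; 6. countbox reciproc() == -1/1357
;; 7. countbox mirror() == 1/1357
;; 8. countbox reveal() == 1/1357

Answer: -1/1357


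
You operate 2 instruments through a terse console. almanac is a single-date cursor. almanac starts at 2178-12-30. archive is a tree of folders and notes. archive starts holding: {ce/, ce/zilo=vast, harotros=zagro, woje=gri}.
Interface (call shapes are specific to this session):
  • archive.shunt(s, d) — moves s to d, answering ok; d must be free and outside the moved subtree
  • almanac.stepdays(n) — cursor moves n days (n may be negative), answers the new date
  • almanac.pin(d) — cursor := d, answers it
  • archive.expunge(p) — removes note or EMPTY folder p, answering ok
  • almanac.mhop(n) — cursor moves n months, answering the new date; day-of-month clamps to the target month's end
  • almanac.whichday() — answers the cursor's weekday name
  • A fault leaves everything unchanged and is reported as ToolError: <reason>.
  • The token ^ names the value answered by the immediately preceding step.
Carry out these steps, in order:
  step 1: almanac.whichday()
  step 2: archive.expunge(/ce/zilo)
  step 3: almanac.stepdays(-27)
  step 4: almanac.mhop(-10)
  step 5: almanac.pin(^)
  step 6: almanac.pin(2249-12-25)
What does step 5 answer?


Answer: 2178-02-03

Derivation:
>>> almanac.whichday
[out] Wednesday
>>> archive.expunge p=/ce/zilo
[out] ok
>>> almanac.stepdays n=-27
[out] 2178-12-03
>>> almanac.mhop n=-10
[out] 2178-02-03
>>> almanac.pin d=^
[out] 2178-02-03
>>> almanac.pin d=2249-12-25
[out] 2249-12-25


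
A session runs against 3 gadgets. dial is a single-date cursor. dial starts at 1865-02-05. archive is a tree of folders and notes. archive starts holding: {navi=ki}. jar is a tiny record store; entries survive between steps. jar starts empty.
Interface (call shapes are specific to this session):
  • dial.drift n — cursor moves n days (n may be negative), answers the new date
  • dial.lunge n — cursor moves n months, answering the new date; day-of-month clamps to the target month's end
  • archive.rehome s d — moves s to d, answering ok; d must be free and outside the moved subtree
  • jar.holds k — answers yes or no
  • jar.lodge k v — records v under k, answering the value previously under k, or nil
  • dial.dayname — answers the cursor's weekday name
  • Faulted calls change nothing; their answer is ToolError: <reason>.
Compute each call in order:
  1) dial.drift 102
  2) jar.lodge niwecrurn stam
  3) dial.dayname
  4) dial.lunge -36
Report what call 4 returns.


$ dial.drift n: 102
:: 1865-05-18
$ jar.lodge k: niwecrurn v: stam
:: nil
$ dial.dayname
:: Thursday
$ dial.lunge n: -36
:: 1862-05-18

Answer: 1862-05-18


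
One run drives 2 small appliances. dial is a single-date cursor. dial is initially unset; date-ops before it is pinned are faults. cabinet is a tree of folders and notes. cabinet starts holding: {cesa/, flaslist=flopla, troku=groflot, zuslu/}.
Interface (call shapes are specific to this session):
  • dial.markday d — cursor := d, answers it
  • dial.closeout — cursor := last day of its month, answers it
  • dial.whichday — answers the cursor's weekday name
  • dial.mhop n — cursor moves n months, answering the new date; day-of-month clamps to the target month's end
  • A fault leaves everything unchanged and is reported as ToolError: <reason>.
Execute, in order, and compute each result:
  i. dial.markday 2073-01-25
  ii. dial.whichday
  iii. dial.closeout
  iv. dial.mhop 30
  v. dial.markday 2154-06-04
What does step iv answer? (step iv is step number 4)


> dial.markday 2073-01-25
[out] 2073-01-25
> dial.whichday
[out] Wednesday
> dial.closeout
[out] 2073-01-31
> dial.mhop 30
[out] 2075-07-31
> dial.markday 2154-06-04
[out] 2154-06-04

Answer: 2075-07-31


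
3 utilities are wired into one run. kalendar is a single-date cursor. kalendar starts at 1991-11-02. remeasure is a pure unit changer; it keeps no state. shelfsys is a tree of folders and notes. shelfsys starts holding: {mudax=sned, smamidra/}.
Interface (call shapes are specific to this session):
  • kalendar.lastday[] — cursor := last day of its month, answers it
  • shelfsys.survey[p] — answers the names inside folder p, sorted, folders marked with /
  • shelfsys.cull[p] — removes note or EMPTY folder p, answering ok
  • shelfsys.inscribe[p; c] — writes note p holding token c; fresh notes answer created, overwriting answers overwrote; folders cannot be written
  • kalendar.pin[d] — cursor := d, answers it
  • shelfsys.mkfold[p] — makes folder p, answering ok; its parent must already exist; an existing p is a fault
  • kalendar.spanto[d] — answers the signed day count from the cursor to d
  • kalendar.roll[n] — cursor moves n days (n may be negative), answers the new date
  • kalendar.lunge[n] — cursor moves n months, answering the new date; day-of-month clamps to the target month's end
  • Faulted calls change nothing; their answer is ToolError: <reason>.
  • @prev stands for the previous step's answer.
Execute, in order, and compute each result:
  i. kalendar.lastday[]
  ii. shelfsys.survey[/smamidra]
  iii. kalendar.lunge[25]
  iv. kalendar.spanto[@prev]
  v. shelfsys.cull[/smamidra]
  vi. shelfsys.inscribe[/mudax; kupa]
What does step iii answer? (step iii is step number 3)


~$ kalendar.lastday
:: 1991-11-30
~$ shelfsys.survey p='/smamidra'
:: []
~$ kalendar.lunge n='25'
:: 1993-12-30
~$ kalendar.spanto d='@prev'
:: 0
~$ shelfsys.cull p='/smamidra'
:: ok
~$ shelfsys.inscribe p='/mudax' c='kupa'
:: overwrote

Answer: 1993-12-30


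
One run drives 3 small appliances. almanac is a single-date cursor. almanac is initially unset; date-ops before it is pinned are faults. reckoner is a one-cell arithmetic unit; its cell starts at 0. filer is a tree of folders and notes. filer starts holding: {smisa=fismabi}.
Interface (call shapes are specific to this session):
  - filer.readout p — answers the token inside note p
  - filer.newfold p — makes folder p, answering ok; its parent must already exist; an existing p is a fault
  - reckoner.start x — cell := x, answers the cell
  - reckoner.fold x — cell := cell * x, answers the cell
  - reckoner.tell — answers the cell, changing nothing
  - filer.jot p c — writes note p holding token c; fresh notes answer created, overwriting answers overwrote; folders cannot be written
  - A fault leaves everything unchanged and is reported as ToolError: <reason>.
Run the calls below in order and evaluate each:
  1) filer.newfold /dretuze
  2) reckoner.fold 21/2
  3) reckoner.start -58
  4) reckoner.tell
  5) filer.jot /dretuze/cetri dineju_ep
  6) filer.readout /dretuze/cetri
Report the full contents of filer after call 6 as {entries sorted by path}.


Answer: {dretuze/, dretuze/cetri=dineju_ep, smisa=fismabi}

Derivation:
;; 1. filer.newfold(p→/dretuze) == ok
;; 2. reckoner.fold(x→21/2) == 0
;; 3. reckoner.start(x→-58) == -58
;; 4. reckoner.tell() == -58
;; 5. filer.jot(p→/dretuze/cetri, c→dineju_ep) == created
;; 6. filer.readout(p→/dretuze/cetri) == dineju_ep


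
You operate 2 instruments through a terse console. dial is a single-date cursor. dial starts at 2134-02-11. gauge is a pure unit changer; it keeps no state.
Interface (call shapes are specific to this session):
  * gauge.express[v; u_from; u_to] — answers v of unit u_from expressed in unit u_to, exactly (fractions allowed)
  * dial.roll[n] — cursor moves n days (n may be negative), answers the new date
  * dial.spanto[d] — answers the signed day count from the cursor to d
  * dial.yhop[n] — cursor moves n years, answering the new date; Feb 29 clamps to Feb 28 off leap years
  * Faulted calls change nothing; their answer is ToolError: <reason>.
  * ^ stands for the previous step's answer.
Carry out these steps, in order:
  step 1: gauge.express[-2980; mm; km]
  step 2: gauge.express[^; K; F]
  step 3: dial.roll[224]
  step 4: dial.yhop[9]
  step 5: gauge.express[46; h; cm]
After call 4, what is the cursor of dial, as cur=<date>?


Answer: cur=2143-09-23

Derivation:
% gauge.express -2980 mm km
[out] -149/50000
% gauge.express ^ K F
[out] -114918841/250000
% dial.roll 224
[out] 2134-09-23
% dial.yhop 9
[out] 2143-09-23
% gauge.express 46 h cm
[out] ToolError: incompatible units
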